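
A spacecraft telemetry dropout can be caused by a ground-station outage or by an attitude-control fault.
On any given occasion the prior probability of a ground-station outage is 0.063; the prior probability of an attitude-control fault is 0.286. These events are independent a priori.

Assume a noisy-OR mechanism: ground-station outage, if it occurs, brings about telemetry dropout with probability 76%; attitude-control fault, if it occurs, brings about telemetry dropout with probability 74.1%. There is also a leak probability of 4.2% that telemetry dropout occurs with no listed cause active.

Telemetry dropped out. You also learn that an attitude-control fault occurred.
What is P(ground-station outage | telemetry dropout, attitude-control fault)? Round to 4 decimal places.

P(ground-station outage | telemetry dropout, attitude-control fault) ≈ 0.0776

Under noisy-OR, P(telemetry dropout | causes) = 1 − (1−0.042)·∏(1−qᵢ) over the active causes.
Numerator (weight on configurations with ground-station outage): 0.940451·0.063 = 0.059248
Normalizer over all consistent configurations: 0.751878·0.937 + 0.940451·0.063 = 0.763758
Posterior = 0.059248 / 0.763758 ≈ 0.0776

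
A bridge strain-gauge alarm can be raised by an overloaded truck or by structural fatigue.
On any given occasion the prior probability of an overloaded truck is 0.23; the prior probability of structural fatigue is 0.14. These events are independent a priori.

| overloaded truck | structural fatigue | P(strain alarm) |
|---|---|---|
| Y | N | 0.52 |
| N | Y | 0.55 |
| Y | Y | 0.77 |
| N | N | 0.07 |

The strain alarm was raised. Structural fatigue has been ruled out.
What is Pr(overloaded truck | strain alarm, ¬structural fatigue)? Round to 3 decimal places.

P(strain alarm | ¬structural fatigue) = 0.07·0.77 + 0.52·0.23 = 0.053900 + 0.119600 = 0.173500
Of this, 0.119600 comes from 0.52·0.23 (the overloaded truck=true cases).
Hence the posterior is 0.119600/0.173500 ≈ 0.689.

Pr(overloaded truck | strain alarm, ¬structural fatigue) ≈ 0.689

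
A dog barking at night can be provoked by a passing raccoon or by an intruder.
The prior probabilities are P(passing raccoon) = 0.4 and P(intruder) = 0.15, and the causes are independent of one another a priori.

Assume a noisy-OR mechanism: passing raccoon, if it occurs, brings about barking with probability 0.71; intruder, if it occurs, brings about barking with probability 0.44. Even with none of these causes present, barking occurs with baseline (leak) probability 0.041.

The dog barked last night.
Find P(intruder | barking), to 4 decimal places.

Under noisy-OR, P(barking | causes) = 1 − (1−0.041)·∏(1−qᵢ) over the active causes.
By total probability over the 4 (passing raccoon, intruder) configurations:
  P(barking) = 0.041·0.6·0.85 + 0.46296·0.6·0.15 + 0.72189·0.4·0.85 + 0.844258·0.4·0.15
        = 0.020910 + 0.041666 + 0.245443 + 0.050655 = 0.358674
The terms with intruder present sum to 0.092321, so
  P(intruder | barking) = 0.092321 / 0.358674 ≈ 0.2574

P(intruder | barking) ≈ 0.2574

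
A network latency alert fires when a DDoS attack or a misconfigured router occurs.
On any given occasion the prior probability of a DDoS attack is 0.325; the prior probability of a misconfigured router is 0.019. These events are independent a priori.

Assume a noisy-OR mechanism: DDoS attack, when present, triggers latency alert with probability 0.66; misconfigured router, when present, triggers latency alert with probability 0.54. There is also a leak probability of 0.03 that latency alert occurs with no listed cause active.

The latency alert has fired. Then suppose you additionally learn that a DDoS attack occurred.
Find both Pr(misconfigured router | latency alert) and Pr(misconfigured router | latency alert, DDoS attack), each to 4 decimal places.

Under noisy-OR, P(latency alert | causes) = 1 − (1−0.03)·∏(1−qᵢ) over the active causes.
P(latency alert) = 0.03×0.675×0.981 + 0.5538×0.675×0.019 + 0.6702×0.325×0.981 + 0.848292×0.325×0.019 = 0.019865 + 0.007102 + 0.213677 + 0.005238 = 0.245882
The misconfigured router-present share is 0.007102 + 0.005238 = 0.012340.
So P(misconfigured router | latency alert) = 0.012340/0.245882 ≈ 0.0502.

Now condition on the additional information:
Weight on misconfigured router=true, given the evidence: 0.848292*0.019 = 0.016118
Denominator P(latency alert | DDoS attack): 0.6702*0.981 + 0.848292*0.019 = 0.673584
Posterior = 0.016118 / 0.673584 ≈ 0.0239

Pr(misconfigured router | latency alert) ≈ 0.0502; Pr(misconfigured router | latency alert, DDoS attack) ≈ 0.0239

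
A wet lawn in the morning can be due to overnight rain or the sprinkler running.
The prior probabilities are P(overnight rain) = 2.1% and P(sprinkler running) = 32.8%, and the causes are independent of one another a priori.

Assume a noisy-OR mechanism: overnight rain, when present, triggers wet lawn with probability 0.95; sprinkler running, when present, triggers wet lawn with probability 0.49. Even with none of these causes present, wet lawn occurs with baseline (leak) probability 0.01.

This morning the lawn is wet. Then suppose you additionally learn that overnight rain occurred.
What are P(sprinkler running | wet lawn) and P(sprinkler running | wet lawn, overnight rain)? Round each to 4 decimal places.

P(sprinkler running | wet lawn) ≈ 0.8923; P(sprinkler running | wet lawn, overnight rain) ≈ 0.3336

Under noisy-OR, P(wet lawn | causes) = 1 − (1−0.01)·∏(1−qᵢ) over the active causes.
P(wet lawn) = 0.01*0.979*0.672 + 0.4951*0.979*0.328 + 0.9505*0.021*0.672 + 0.974755*0.021*0.328 = 0.006579 + 0.158983 + 0.013413 + 0.006714 = 0.185689
Of this, 0.165697 comes from 0.158983 + 0.006714 (the sprinkler running=true cases).
So P(sprinkler running | wet lawn) = 0.165697/0.185689 ≈ 0.8923.

Now also conditioning on overnight rain=true:
For the numerator, keep only sprinkler running=true terms: 0.974755*0.328 = 0.319720
Normalizer over all consistent configurations: 0.9505*0.672 + 0.974755*0.328 = 0.958456
P(sprinkler running | wet lawn, overnight rain) = 0.319720/0.958456 ≈ 0.3336
Conditioning on overnight rain lowers the posterior on sprinkler running: the classic explaining-away effect in a common-effect structure.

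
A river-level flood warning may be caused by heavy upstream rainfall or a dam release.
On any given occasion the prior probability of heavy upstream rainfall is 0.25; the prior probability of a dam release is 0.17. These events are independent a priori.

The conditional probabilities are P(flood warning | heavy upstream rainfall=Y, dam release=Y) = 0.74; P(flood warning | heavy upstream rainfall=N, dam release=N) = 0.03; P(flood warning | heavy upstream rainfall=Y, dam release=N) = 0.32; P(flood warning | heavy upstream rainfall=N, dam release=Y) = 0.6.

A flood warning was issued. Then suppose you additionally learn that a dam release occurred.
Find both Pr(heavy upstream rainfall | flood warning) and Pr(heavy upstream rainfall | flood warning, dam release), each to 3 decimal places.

Pr(heavy upstream rainfall | flood warning) ≈ 0.507; Pr(heavy upstream rainfall | flood warning, dam release) ≈ 0.291

Enumerate the 4 (heavy upstream rainfall, dam release) configurations and weight by the priors:
  P(flood warning) = 0.03*0.75*0.83 + 0.6*0.75*0.17 + 0.32*0.25*0.83 + 0.74*0.25*0.17
        = 0.018675 + 0.076500 + 0.066400 + 0.031450 = 0.193025
The terms with heavy upstream rainfall present sum to 0.097850, so
  P(heavy upstream rainfall | flood warning) = 0.097850 / 0.193025 ≈ 0.507

Now also conditioning on dam release=true:
By total probability over both values of heavy upstream rainfall:
  P(flood warning | dam release) = 0.6·0.75 + 0.74·0.25
        = 0.450000 + 0.185000 = 0.635000
The terms with heavy upstream rainfall present sum to 0.185000, so
  P(heavy upstream rainfall | flood warning, dam release) = 0.185000 / 0.635000 ≈ 0.291
The drop from 0.507 to 0.291 is the explaining-away (discounting) effect.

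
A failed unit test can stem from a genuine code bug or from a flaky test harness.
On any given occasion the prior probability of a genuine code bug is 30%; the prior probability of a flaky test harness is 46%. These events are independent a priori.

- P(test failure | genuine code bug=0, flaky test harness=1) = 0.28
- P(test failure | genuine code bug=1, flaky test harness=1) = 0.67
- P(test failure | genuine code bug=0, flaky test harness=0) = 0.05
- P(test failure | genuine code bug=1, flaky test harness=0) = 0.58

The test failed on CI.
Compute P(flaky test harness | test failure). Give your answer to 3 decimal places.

P(test failure) = 0.05*0.7*0.54 + 0.28*0.7*0.46 + 0.58*0.3*0.54 + 0.67*0.3*0.46 = 0.018900 + 0.090160 + 0.093960 + 0.092460 = 0.295480
Restricting to configurations with flaky test harness present: 0.090160 + 0.092460 = 0.182620.
Hence the posterior is 0.182620/0.295480 ≈ 0.618.

P(flaky test harness | test failure) ≈ 0.618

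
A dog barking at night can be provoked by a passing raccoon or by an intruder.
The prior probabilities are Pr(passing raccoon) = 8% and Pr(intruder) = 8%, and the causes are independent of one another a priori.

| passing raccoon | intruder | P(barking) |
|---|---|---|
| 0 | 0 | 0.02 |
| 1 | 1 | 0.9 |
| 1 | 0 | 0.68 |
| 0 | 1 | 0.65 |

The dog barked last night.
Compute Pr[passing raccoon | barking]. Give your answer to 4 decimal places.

Numerator (weight on configurations with passing raccoon): 0.050048 + 0.005760 = 0.055808
The normalizing constant is 0.02·0.92·0.92 + 0.65·0.92·0.08 + 0.68·0.08·0.92 + 0.9·0.08·0.08 = 0.120576
Posterior = 0.055808 / 0.120576 ≈ 0.4628

Pr[passing raccoon | barking] ≈ 0.4628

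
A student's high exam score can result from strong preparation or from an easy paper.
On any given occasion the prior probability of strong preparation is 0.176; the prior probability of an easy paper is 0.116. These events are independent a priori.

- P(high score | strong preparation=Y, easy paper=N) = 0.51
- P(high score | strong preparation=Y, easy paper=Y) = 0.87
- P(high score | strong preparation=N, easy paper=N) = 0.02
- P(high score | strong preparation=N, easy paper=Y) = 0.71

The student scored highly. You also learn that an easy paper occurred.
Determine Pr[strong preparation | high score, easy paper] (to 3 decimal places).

By total probability over both values of strong preparation:
  P(high score | easy paper) = 0.71×0.824 + 0.87×0.176
        = 0.585040 + 0.153120 = 0.738160
The terms with strong preparation present sum to 0.153120, so
  P(strong preparation | high score, easy paper) = 0.153120 / 0.738160 ≈ 0.207

Pr[strong preparation | high score, easy paper] ≈ 0.207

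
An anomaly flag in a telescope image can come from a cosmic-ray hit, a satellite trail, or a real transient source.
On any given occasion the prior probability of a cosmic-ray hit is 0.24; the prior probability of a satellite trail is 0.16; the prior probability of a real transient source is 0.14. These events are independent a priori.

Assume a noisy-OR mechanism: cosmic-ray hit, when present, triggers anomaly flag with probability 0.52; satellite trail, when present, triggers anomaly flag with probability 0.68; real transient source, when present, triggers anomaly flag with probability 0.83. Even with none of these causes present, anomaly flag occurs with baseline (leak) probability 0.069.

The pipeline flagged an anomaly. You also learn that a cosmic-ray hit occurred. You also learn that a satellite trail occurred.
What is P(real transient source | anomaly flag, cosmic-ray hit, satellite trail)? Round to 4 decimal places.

Under noisy-OR, P(anomaly flag | causes) = 1 − (1−0.069)·∏(1−qᵢ) over the active causes.
For the numerator, keep only real transient source=true terms: 0.97569×0.14 = 0.136597
Denominator P(anomaly flag | cosmic-ray hit, satellite trail): 0.856998×0.86 + 0.97569×0.14 = 0.873615
Posterior = 0.136597 / 0.873615 ≈ 0.1564

P(real transient source | anomaly flag, cosmic-ray hit, satellite trail) ≈ 0.1564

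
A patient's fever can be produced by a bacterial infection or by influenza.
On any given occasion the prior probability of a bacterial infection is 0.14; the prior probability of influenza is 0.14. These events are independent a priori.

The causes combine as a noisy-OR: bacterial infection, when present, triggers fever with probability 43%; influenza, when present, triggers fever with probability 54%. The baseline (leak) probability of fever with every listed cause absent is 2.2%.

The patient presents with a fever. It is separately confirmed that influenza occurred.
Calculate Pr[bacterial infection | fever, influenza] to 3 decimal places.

Pr[bacterial infection | fever, influenza] ≈ 0.180

Under noisy-OR, P(fever | causes) = 1 − (1−0.022)·∏(1−qᵢ) over the active causes.
Numerator (weight on configurations with bacterial infection): 0.743568*0.14 = 0.104100
Denominator P(fever | influenza): 0.55012*0.86 + 0.743568*0.14 = 0.577203
Posterior = 0.104100 / 0.577203 ≈ 0.180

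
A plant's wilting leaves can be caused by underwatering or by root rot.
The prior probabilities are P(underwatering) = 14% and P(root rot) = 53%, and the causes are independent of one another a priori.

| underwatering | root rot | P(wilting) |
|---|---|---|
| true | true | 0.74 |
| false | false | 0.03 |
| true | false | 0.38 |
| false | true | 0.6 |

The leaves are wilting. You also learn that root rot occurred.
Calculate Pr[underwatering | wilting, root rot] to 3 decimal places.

For the numerator, keep only underwatering=true terms: 0.74×0.14 = 0.103600
The normalizing constant is 0.6×0.86 + 0.74×0.14 = 0.619600
P(underwatering | wilting, root rot) = 0.103600/0.619600 ≈ 0.167

Pr[underwatering | wilting, root rot] ≈ 0.167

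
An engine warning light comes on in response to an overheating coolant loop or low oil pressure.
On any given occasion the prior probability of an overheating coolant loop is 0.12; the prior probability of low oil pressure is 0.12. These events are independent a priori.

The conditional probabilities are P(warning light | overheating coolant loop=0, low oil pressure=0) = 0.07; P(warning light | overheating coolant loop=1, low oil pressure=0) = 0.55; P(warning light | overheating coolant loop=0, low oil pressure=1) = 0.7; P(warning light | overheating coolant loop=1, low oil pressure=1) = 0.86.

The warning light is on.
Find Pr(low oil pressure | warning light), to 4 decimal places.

P(warning light) = 0.07*0.88*0.88 + 0.7*0.88*0.12 + 0.55*0.12*0.88 + 0.86*0.12*0.12 = 0.054208 + 0.073920 + 0.058080 + 0.012384 = 0.198592
Of this, 0.086304 comes from 0.073920 + 0.012384 (the low oil pressure=true cases).
Hence the posterior is 0.086304/0.198592 ≈ 0.4346.

Pr(low oil pressure | warning light) ≈ 0.4346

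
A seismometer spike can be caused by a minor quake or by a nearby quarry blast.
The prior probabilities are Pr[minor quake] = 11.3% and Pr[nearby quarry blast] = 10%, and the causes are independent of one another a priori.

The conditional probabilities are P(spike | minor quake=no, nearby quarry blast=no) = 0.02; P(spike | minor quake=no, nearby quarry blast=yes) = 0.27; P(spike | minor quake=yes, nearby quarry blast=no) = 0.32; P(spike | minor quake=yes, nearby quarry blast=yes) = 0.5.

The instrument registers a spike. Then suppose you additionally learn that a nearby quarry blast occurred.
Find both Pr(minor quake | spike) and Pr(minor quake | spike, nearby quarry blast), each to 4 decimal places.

For the numerator, keep only minor quake=true terms: 0.032544 + 0.005650 = 0.038194
Denominator P(spike): 0.02·0.887·0.9 + 0.27·0.887·0.1 + 0.32·0.113·0.9 + 0.5·0.113·0.1 = 0.078109
P(minor quake | spike) = 0.038194/0.078109 ≈ 0.4890

Now also conditioning on nearby quarry blast=true:
P(spike | nearby quarry blast) = 0.27*0.887 + 0.5*0.113 = 0.239490 + 0.056500 = 0.295990
Restricting to configurations with minor quake present: 0.5*0.113 = 0.056500.
Hence the posterior is 0.056500/0.295990 ≈ 0.1909.
Conditioning on nearby quarry blast lowers the posterior on minor quake: the classic explaining-away effect in a common-effect structure.

Pr(minor quake | spike) ≈ 0.4890; Pr(minor quake | spike, nearby quarry blast) ≈ 0.1909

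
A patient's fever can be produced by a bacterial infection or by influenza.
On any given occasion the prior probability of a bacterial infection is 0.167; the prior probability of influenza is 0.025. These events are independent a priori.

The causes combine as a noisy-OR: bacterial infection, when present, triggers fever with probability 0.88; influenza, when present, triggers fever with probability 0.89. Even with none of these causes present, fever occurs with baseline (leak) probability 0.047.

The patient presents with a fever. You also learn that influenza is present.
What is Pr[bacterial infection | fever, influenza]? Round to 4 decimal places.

Under noisy-OR, P(fever | causes) = 1 − (1−0.047)·∏(1−qᵢ) over the active causes.
For the numerator, keep only bacterial infection=true terms: 0.98742·0.167 = 0.164899
The normalizing constant is 0.89517·0.833 + 0.98742·0.167 = 0.910576
P(bacterial infection | fever, influenza) = 0.164899/0.910576 ≈ 0.1811

Pr[bacterial infection | fever, influenza] ≈ 0.1811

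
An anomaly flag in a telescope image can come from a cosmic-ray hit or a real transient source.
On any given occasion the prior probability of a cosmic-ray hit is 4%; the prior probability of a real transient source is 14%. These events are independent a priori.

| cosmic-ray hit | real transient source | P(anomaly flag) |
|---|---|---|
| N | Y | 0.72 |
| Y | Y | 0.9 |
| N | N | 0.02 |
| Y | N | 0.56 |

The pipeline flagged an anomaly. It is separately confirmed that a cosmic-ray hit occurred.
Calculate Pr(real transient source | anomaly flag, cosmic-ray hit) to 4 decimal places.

Pr(real transient source | anomaly flag, cosmic-ray hit) ≈ 0.2074

Enumerate both values of real transient source and weight by the priors:
  P(anomaly flag | cosmic-ray hit) = 0.56×0.86 + 0.9×0.14
        = 0.481600 + 0.126000 = 0.607600
Configurations with real transient source contribute 0.126000, so
  P(real transient source | anomaly flag, cosmic-ray hit) = 0.126000 / 0.607600 ≈ 0.2074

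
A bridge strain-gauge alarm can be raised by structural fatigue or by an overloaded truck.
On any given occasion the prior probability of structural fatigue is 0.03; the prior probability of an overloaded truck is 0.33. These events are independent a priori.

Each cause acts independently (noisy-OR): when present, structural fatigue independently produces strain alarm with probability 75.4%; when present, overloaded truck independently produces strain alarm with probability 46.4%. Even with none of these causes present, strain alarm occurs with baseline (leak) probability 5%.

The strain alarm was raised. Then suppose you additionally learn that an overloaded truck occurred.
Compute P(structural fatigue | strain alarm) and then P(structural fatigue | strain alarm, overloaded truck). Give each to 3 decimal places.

P(structural fatigue | strain alarm) ≈ 0.113; P(structural fatigue | strain alarm, overloaded truck) ≈ 0.052

Under noisy-OR, P(strain alarm | causes) = 1 − (1−0.05)·∏(1−qᵢ) over the active causes.
Weight on structural fatigue=true, given the evidence: 0.015403 + 0.008660 = 0.024063
Denominator P(strain alarm): 0.05·0.97·0.67 + 0.4908·0.97·0.33 + 0.7663·0.03·0.67 + 0.874737·0.03·0.33 = 0.213663
Posterior = 0.024063 / 0.213663 ≈ 0.113

Now also conditioning on overloaded truck=true:
P(strain alarm | overloaded truck) = 0.4908×0.97 + 0.874737×0.03 = 0.476076 + 0.026242 = 0.502318
Of this, 0.026242 comes from 0.874737×0.03 (the structural fatigue=true cases).
Hence the posterior is 0.026242/0.502318 ≈ 0.052.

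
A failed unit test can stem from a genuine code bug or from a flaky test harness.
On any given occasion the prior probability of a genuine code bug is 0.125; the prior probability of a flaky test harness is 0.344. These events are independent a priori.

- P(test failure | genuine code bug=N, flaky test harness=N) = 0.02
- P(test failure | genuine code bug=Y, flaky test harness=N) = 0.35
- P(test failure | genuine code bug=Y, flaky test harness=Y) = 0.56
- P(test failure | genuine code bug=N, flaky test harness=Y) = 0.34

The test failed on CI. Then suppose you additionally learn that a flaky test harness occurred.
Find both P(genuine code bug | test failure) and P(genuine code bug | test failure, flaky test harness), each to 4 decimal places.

P(test failure) = 0.02·0.875·0.656 + 0.34·0.875·0.344 + 0.35·0.125·0.656 + 0.56·0.125·0.344 = 0.011480 + 0.102340 + 0.028700 + 0.024080 = 0.166600
Of this, 0.052780 comes from 0.028700 + 0.024080 (the genuine code bug=true cases).
P(genuine code bug | test failure) = 0.052780 / 0.166600 ≈ 0.3168

Now condition on the additional information:
By total probability over both values of genuine code bug:
  P(test failure | flaky test harness) = 0.34*0.875 + 0.56*0.125
        = 0.297500 + 0.070000 = 0.367500
The terms with genuine code bug present sum to 0.070000, so
  P(genuine code bug | test failure, flaky test harness) = 0.070000 / 0.367500 ≈ 0.1905

P(genuine code bug | test failure) ≈ 0.3168; P(genuine code bug | test failure, flaky test harness) ≈ 0.1905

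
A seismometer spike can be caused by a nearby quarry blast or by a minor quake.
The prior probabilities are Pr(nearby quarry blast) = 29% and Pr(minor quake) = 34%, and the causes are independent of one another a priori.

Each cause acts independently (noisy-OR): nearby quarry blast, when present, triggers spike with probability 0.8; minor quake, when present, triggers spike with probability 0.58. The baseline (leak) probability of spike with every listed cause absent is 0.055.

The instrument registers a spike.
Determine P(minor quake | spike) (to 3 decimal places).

P(minor quake | spike) ≈ 0.566

Under noisy-OR, P(spike | causes) = 1 − (1−0.055)·∏(1−qᵢ) over the active causes.
Sum P(spike|·) weighted by the priors over the 4 (nearby quarry blast, minor quake) configurations:
  P(spike) = 0.055×0.71×0.66 + 0.6031×0.71×0.34 + 0.811×0.29×0.66 + 0.92062×0.29×0.34
        = 0.025773 + 0.145588 + 0.155225 + 0.090773 = 0.417359
Keeping only the minor quake-present terms gives 0.236361, so
  P(minor quake | spike) = 0.236361 / 0.417359 ≈ 0.566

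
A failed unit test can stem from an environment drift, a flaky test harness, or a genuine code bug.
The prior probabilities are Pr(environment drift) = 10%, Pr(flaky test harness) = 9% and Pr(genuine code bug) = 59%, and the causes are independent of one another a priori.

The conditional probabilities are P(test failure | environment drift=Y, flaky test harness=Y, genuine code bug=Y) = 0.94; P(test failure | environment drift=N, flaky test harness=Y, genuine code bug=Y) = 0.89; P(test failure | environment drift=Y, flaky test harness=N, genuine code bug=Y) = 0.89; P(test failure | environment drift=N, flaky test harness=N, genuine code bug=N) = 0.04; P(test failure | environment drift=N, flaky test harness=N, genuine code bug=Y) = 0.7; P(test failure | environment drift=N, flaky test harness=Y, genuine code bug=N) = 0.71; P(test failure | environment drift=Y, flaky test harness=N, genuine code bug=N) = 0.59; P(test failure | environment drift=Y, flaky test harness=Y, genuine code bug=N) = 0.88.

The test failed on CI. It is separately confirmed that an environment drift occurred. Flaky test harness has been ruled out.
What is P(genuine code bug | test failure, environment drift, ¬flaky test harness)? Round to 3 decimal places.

P(genuine code bug | test failure, environment drift, ¬flaky test harness) ≈ 0.685

For the numerator, keep only genuine code bug=true terms: 0.89*0.59 = 0.525100
The normalizing constant is 0.59*0.41 + 0.89*0.59 = 0.767000
P(genuine code bug | test failure, environment drift, ¬flaky test harness) = 0.525100/0.767000 ≈ 0.685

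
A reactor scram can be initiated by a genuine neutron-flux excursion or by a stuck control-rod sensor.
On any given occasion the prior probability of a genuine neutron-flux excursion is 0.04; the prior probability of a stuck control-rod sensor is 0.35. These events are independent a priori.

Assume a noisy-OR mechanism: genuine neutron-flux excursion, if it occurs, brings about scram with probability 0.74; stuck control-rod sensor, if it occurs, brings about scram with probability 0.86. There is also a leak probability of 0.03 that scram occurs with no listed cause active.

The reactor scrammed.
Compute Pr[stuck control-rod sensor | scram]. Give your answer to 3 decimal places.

Under noisy-OR, P(scram | causes) = 1 − (1−0.03)·∏(1−qᵢ) over the active causes.
P(scram) = 0.03*0.96*0.65 + 0.8642*0.96*0.35 + 0.7478*0.04*0.65 + 0.964692*0.04*0.35 = 0.018720 + 0.290371 + 0.019443 + 0.013506 = 0.342040
Of this, 0.303877 comes from 0.290371 + 0.013506 (the stuck control-rod sensor=true cases).
Hence the posterior is 0.303877/0.342040 ≈ 0.888.

Pr[stuck control-rod sensor | scram] ≈ 0.888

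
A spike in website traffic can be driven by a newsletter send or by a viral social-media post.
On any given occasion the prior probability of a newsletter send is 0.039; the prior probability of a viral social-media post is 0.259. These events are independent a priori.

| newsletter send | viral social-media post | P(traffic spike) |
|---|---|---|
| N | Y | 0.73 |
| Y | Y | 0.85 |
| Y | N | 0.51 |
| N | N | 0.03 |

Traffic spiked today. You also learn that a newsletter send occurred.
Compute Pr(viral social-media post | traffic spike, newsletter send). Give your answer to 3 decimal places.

Pr(viral social-media post | traffic spike, newsletter send) ≈ 0.368

Weight on viral social-media post=true, given the evidence: 0.85×0.259 = 0.220150
Normalizer over all consistent configurations: 0.51×0.741 + 0.85×0.259 = 0.598060
Posterior = 0.220150 / 0.598060 ≈ 0.368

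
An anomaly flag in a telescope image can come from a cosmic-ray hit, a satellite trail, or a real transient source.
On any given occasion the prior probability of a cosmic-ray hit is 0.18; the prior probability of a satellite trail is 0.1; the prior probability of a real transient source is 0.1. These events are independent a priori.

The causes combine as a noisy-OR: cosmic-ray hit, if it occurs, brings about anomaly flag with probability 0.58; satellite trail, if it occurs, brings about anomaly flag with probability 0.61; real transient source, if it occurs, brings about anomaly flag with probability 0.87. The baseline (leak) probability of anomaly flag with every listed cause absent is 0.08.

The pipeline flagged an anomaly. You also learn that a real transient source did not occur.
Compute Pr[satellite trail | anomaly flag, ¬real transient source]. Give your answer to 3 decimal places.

Pr[satellite trail | anomaly flag, ¬real transient source] ≈ 0.300

Under noisy-OR, P(anomaly flag | causes) = 1 − (1−0.08)·∏(1−qᵢ) over the active causes.
Numerator (weight on configurations with satellite trail): 0.052578 + 0.015287 = 0.067865
Normalizer over all consistent configurations: 0.08·0.82·0.9 + 0.6412·0.82·0.1 + 0.6136·0.18·0.9 + 0.849304·0.18·0.1 = 0.226308
Posterior = 0.067865 / 0.226308 ≈ 0.300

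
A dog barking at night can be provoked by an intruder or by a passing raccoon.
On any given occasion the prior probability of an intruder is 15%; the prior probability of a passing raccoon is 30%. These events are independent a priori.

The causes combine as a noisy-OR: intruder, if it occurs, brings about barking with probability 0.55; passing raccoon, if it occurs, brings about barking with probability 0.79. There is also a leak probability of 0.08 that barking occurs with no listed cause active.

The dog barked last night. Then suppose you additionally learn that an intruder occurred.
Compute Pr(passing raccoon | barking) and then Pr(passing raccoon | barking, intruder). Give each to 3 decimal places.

Under noisy-OR, P(barking | causes) = 1 − (1−0.08)·∏(1−qᵢ) over the active causes.
Sum P(barking|·) weighted by the priors over the 4 (intruder, passing raccoon) configurations:
  P(barking) = 0.08*0.85*0.7 + 0.8068*0.85*0.3 + 0.586*0.15*0.7 + 0.91306*0.15*0.3
        = 0.047600 + 0.205734 + 0.061530 + 0.041088 = 0.355952
Keeping only the passing raccoon-present terms gives 0.246822, so
  P(passing raccoon | barking) = 0.246822 / 0.355952 ≈ 0.693

Now condition on the additional information:
Weight on passing raccoon=true, given the evidence: 0.91306*0.3 = 0.273918
The normalizing constant is 0.586*0.7 + 0.91306*0.3 = 0.684118
P(passing raccoon | barking, intruder) = 0.273918/0.684118 ≈ 0.400

Pr(passing raccoon | barking) ≈ 0.693; Pr(passing raccoon | barking, intruder) ≈ 0.400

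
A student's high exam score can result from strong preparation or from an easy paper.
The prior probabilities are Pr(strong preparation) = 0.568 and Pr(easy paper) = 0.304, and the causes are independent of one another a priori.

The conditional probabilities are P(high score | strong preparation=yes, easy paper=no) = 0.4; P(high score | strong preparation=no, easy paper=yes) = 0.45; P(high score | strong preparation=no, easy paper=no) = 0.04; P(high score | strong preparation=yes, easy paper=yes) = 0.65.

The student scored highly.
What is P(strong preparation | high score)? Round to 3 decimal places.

P(strong preparation | high score) ≈ 0.792

For the numerator, keep only strong preparation=true terms: 0.158131 + 0.112237 = 0.270368
Denominator P(high score): 0.04×0.432×0.696 + 0.45×0.432×0.304 + 0.4×0.568×0.696 + 0.65×0.568×0.304 = 0.341493
Posterior = 0.270368 / 0.341493 ≈ 0.792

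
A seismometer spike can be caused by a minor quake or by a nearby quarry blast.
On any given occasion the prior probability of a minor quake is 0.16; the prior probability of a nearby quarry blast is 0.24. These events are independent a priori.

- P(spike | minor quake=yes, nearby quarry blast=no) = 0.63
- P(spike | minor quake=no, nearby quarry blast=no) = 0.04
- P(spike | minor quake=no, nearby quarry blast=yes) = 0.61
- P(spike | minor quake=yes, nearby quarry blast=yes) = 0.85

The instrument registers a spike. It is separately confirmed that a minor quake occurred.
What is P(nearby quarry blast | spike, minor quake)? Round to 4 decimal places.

P(nearby quarry blast | spike, minor quake) ≈ 0.2988

Weight on nearby quarry blast=true, given the evidence: 0.85*0.24 = 0.204000
Denominator P(spike | minor quake): 0.63*0.76 + 0.85*0.24 = 0.682800
Posterior = 0.204000 / 0.682800 ≈ 0.2988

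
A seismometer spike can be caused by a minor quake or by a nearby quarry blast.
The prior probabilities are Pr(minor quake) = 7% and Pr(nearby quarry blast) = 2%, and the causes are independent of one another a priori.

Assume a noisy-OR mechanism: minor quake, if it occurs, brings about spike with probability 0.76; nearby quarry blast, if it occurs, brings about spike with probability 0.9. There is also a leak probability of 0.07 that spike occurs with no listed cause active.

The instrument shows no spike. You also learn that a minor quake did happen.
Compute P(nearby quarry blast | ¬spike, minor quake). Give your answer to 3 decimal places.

P(nearby quarry blast | ¬spike, minor quake) ≈ 0.002

Under noisy-OR, P(spike | causes) = 1 − (1−0.07)·∏(1−qᵢ) over the active causes.
Enumerate both values of nearby quarry blast and weight by the priors:
  P(¬spike | minor quake) = 0.2232*0.98 + 0.02232*0.02
        = 0.218736 + 0.000446 = 0.219182
Configurations with nearby quarry blast contribute 0.000446, so
  P(nearby quarry blast | ¬spike, minor quake) = 0.000446 / 0.219182 ≈ 0.002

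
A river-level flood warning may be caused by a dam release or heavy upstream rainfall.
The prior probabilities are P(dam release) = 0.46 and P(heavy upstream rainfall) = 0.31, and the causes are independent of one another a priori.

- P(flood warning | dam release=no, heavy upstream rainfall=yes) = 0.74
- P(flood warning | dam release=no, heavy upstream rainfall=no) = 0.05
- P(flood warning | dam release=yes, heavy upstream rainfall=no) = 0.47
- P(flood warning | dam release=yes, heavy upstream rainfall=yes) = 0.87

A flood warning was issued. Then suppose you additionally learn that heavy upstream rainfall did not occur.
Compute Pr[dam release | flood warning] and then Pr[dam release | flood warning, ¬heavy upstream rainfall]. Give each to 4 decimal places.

Pr[dam release | flood warning] ≈ 0.6572; Pr[dam release | flood warning, ¬heavy upstream rainfall] ≈ 0.8890

P(flood warning) = 0.05×0.54×0.69 + 0.74×0.54×0.31 + 0.47×0.46×0.69 + 0.87×0.46×0.31 = 0.018630 + 0.123876 + 0.149178 + 0.124062 = 0.415746
Of this, 0.273240 comes from 0.149178 + 0.124062 (the dam release=true cases).
So P(dam release | flood warning) = 0.273240/0.415746 ≈ 0.6572.

Now condition on the additional information:
By total probability over both values of dam release:
  P(flood warning | ¬heavy upstream rainfall) = 0.05×0.54 + 0.47×0.46
        = 0.027000 + 0.216200 = 0.243200
Configurations with dam release contribute 0.216200, so
  P(dam release | flood warning, ¬heavy upstream rainfall) = 0.216200 / 0.243200 ≈ 0.8890
Ruling out heavy upstream rainfall raises the posterior on dam release — the flip side of explaining away.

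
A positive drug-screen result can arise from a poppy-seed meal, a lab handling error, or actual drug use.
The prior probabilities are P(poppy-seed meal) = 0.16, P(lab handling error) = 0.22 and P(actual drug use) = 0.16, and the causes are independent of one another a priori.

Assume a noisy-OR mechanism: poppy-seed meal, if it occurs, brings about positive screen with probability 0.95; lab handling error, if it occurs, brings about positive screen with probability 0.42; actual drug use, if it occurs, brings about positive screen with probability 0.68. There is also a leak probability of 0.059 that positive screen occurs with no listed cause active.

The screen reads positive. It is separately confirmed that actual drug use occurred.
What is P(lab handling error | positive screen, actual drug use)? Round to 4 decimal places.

P(lab handling error | positive screen, actual drug use) ≈ 0.2440

Under noisy-OR, P(positive screen | causes) = 1 − (1−0.059)·∏(1−qᵢ) over the active causes.
P(positive screen | actual drug use) = 0.69888·0.84·0.78 + 0.82535·0.84·0.22 + 0.984944·0.16·0.78 + 0.991268·0.16·0.22 = 0.457906 + 0.152525 + 0.122921 + 0.034893 = 0.768245
The lab handling error-present share is 0.152525 + 0.034893 = 0.187418.
Hence the posterior is 0.187418/0.768245 ≈ 0.2440.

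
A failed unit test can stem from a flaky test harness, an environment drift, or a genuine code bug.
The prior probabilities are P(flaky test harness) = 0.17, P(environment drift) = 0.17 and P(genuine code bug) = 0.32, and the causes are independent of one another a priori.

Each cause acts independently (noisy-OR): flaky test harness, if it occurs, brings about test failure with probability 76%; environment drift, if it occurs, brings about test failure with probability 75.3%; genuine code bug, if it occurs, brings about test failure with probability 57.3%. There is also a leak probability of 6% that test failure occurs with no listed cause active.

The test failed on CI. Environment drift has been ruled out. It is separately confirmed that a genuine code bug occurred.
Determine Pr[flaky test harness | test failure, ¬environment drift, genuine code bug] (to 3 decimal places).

Pr[flaky test harness | test failure, ¬environment drift, genuine code bug] ≈ 0.236

Under noisy-OR, P(test failure | causes) = 1 − (1−0.06)·∏(1−qᵢ) over the active causes.
For the numerator, keep only flaky test harness=true terms: 0.903669·0.17 = 0.153624
The normalizing constant is 0.59862·0.83 + 0.903669·0.17 = 0.650479
P(flaky test harness | test failure, ¬environment drift, genuine code bug) = 0.153624/0.650479 ≈ 0.236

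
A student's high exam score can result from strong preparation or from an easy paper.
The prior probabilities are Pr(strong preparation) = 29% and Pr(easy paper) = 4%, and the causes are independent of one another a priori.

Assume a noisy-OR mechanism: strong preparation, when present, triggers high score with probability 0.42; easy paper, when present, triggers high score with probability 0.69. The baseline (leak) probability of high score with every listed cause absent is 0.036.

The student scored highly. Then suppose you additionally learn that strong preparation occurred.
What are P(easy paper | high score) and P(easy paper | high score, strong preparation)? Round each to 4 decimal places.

P(easy paper | high score) ≈ 0.1669; P(easy paper | high score, strong preparation) ≈ 0.0725

Under noisy-OR, P(high score | causes) = 1 − (1−0.036)·∏(1−qᵢ) over the active causes.
By total probability over the 4 (strong preparation, easy paper) configurations:
  P(high score) = 0.036×0.71×0.96 + 0.70116×0.71×0.04 + 0.44088×0.29×0.96 + 0.826673×0.29×0.04
        = 0.024538 + 0.019913 + 0.122741 + 0.009589 = 0.176781
Keeping only the easy paper-present terms gives 0.029502, so
  P(easy paper | high score) = 0.029502 / 0.176781 ≈ 0.1669

Now condition on the additional information:
By total probability over both values of easy paper:
  P(high score | strong preparation) = 0.44088·0.96 + 0.826673·0.04
        = 0.423245 + 0.033067 = 0.456312
Keeping only the easy paper-present terms gives 0.033067, so
  P(easy paper | high score, strong preparation) = 0.033067 / 0.456312 ≈ 0.0725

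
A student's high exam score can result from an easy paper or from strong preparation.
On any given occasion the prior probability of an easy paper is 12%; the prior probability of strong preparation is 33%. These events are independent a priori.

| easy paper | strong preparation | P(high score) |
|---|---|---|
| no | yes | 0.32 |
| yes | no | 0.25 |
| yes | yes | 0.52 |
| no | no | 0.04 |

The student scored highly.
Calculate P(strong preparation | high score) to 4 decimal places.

By total probability over the 4 (easy paper, strong preparation) configurations:
  P(high score) = 0.04×0.88×0.67 + 0.32×0.88×0.33 + 0.25×0.12×0.67 + 0.52×0.12×0.33
        = 0.023584 + 0.092928 + 0.020100 + 0.020592 = 0.157204
Configurations with strong preparation contribute 0.113520, so
  P(strong preparation | high score) = 0.113520 / 0.157204 ≈ 0.7221

P(strong preparation | high score) ≈ 0.7221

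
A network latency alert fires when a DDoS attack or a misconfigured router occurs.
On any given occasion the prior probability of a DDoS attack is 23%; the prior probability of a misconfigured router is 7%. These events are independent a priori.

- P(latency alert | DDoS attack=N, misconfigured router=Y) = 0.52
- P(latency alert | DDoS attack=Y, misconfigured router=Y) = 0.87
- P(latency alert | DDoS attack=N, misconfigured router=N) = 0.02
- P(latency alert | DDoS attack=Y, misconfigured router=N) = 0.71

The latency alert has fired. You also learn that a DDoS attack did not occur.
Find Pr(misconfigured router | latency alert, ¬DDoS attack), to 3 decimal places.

For the numerator, keep only misconfigured router=true terms: 0.52·0.07 = 0.036400
The normalizing constant is 0.02·0.93 + 0.52·0.07 = 0.055000
P(misconfigured router | latency alert, ¬DDoS attack) = 0.036400/0.055000 ≈ 0.662

Pr(misconfigured router | latency alert, ¬DDoS attack) ≈ 0.662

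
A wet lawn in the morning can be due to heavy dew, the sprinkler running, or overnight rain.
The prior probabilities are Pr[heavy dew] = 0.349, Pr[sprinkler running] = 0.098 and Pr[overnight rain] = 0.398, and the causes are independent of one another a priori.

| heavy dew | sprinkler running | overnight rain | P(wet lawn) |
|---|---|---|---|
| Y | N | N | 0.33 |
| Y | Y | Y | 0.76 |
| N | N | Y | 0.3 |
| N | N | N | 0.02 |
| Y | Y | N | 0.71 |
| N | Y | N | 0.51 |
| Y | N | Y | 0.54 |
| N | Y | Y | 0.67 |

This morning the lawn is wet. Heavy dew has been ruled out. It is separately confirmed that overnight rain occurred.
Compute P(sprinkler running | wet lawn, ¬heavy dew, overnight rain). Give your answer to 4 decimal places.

P(wet lawn | ¬heavy dew, overnight rain) = 0.3*0.902 + 0.67*0.098 = 0.270600 + 0.065660 = 0.336260
Of this, 0.065660 comes from 0.67*0.098 (the sprinkler running=true cases).
Hence the posterior is 0.065660/0.336260 ≈ 0.1953.

P(sprinkler running | wet lawn, ¬heavy dew, overnight rain) ≈ 0.1953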